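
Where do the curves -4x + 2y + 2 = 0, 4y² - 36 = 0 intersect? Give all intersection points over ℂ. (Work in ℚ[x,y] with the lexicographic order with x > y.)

Compute a lex Gröbner basis by Buchberger's algorithm.
f_1 = -4x + 2y + 2, LT = x.
f_2 = 4y² - 36, LT = y².

S(f_1,f_2): leading monomials are coprime, so the S-polynomial reduces to 0 (Buchberger's first criterion).
Every S-polynomial of the final basis reduces to 0, so we have a Gröbner basis.
Inter-reduce: drop elements whose leading term is divisible by another's, tail-reduce, and make monic.
Reduced Gröbner basis: {x - ½y - ½, y² - 9}.

Elimination: the polynomial y² - 9 lies in the elimination ideal for y, so y ∈ {-3, 3}. For each such y, the remaining basis elements (now univariate) give the rest of the solution.
  y = -3: the earlier basis element becomes x + 1 = 0, giving x = -1 — point (-1, -3).
  y = 3: the earlier basis element becomes x - 2 = 0, giving x = 2 — point (2, 3).
Substituting each solution back into the original system confirms all equations vanish.

{(-1, -3), (2, 3)}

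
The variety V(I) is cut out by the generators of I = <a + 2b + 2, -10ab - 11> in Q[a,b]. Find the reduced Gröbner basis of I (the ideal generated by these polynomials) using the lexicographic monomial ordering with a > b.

f_1 = a + 2b + 2, LT = a.
f_2 = -10ab - 11, LT = ab.

S(f_1,f_2): lcm = ab. S = 2b^2 + 2b - 11/10.
  leading term b^2: no divisor's leading term divides it; move 2b^2 to the remainder.
  leading term b: no divisor's leading term divides it; move 2b to the remainder.
  leading term 1: no divisor's leading term divides it; move -11/10 to the remainder.
  remainder 2b^2 + 2b - 11/10 ≠ 0; add g_3 = 2b^2 + 2b - 11/10 to the basis.

The other S-polynomials (S(f_1,g_3), S(f_2,g_3)) all reduce to 0 modulo the current basis, so we have a Gröbner basis.
Inter-reduce: drop elements whose leading term is divisible by another's, tail-reduce, and make monic.

G = {a + 2b + 2, b^2 + b - 11/20}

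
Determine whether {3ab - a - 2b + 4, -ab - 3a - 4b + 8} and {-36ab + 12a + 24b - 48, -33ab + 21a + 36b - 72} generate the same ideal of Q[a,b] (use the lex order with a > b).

Equality of ideals is decidable: compute both reduced Gröbner bases (unique for the ordering) and check whether they agree.
Buchberger on the first generating set:
f_1 = 3ab - a - 2b + 4, LT = ab.
f_2 = -ab - 3a - 4b + 8, LT = ab.

S(f_1,f_2): lcm = ab. S = -\tfrac{10}{3}a - \tfrac{14}{3}b + \tfrac{28}{3}.
  leading term a: no divisor's leading term divides it; move -\tfrac{10}{3}a to the remainder.
  leading term b: no divisor's leading term divides it; move -\tfrac{14}{3}b to the remainder.
  leading term 1: no divisor's leading term divides it; move \tfrac{28}{3} to the remainder.
  remainder -\tfrac{10}{3}a - \tfrac{14}{3}b + \tfrac{28}{3} ≠ 0; add g_3 = -\tfrac{10}{3}a - \tfrac{14}{3}b + \tfrac{28}{3} to the basis.

S(f_1,g_3): lcm = ab. S = -\tfrac{1}{3}a - \tfrac{7}{5}b^{2} + \tfrac{32}{15}b + \tfrac{4}{3}.
  leading term a: subtract (\tfrac{1}{10})·g_3 from -\tfrac{1}{3}a - \tfrac{7}{5}b^{2} + \tfrac{32}{15}b + \tfrac{4}{3} → -\tfrac{7}{5}b^{2} + \tfrac{13}{5}b + \tfrac{2}{5}
  leading term b^{2}: no divisor's leading term divides it; move -\tfrac{7}{5}b^{2} to the remainder.
  leading term b: no divisor's leading term divides it; move \tfrac{13}{5}b to the remainder.
  leading term 1: no divisor's leading term divides it; move \tfrac{2}{5} to the remainder.
  remainder -\tfrac{7}{5}b^{2} + \tfrac{13}{5}b + \tfrac{2}{5} ≠ 0; add g_4 = -\tfrac{7}{5}b^{2} + \tfrac{13}{5}b + \tfrac{2}{5} to the basis.

The other S-polynomials (S(f_2,g_3), S(f_1,g_4), S(f_2,g_4), S(g_3,g_4)) all reduce to 0 modulo the current basis, so we have a Gröbner basis.
Inter-reduce: drop elements whose leading term is divisible by another's, tail-reduce, and make monic.
Reduced Gröbner basis: {a + \tfrac{7}{5}b - \tfrac{14}{5}, b^{2} - \tfrac{13}{7}b - \tfrac{2}{7}}.

Buchberger on the second generating set:
h_1 = -36ab + 12a + 24b - 48, LT = ab.
h_2 = -33ab + 21a + 36b - 72, LT = ab.

S(h_1,h_2): lcm = ab. S = \tfrac{10}{33}a + \tfrac{14}{33}b - \tfrac{28}{33}.
  leading term a: no divisor's leading term divides it; move \tfrac{10}{33}a to the remainder.
  leading term b: no divisor's leading term divides it; move \tfrac{14}{33}b to the remainder.
  leading term 1: no divisor's leading term divides it; move -\tfrac{28}{33} to the remainder.
  remainder \tfrac{10}{33}a + \tfrac{14}{33}b - \tfrac{28}{33} ≠ 0; add k_3 = \tfrac{10}{33}a + \tfrac{14}{33}b - \tfrac{28}{33} to the basis.

S(h_1,k_3): lcm = ab. S = -\tfrac{1}{3}a - \tfrac{7}{5}b^{2} + \tfrac{32}{15}b + \tfrac{4}{3}.
  leading term a: subtract (-\tfrac{11}{10})·k_3 from -\tfrac{1}{3}a - \tfrac{7}{5}b^{2} + \tfrac{32}{15}b + \tfrac{4}{3} → -\tfrac{7}{5}b^{2} + \tfrac{13}{5}b + \tfrac{2}{5}
  leading term b^{2}: no divisor's leading term divides it; move -\tfrac{7}{5}b^{2} to the remainder.
  leading term b: no divisor's leading term divides it; move \tfrac{13}{5}b to the remainder.
  leading term 1: no divisor's leading term divides it; move \tfrac{2}{5} to the remainder.
  remainder -\tfrac{7}{5}b^{2} + \tfrac{13}{5}b + \tfrac{2}{5} ≠ 0; add k_4 = -\tfrac{7}{5}b^{2} + \tfrac{13}{5}b + \tfrac{2}{5} to the basis.

The other S-polynomials (S(h_2,k_3), S(h_1,k_4), S(h_2,k_4), S(k_3,k_4)) all reduce to 0 modulo the current basis, so we have a Gröbner basis.
Inter-reduce: drop elements whose leading term is divisible by another's, tail-reduce, and make monic.
Reduced Gröbner basis: {a + \tfrac{7}{5}b - \tfrac{14}{5}, b^{2} - \tfrac{13}{7}b - \tfrac{2}{7}}.

Same reduced basis, so the two generating sets span the same ideal.
The choice of monomial ordering does not affect the verdict — as long as both bases are computed under the same ordering, their equality decides ideal equality.

Yes, the ideals are equal.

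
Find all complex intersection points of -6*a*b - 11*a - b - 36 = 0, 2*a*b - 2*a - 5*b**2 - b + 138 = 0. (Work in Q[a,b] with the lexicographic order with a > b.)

{(-1, 5), (1385/136 - 123*sqrt(89)/136, -71/20 - 3*sqrt(89)/20), (123*sqrt(89)/136 + 1385/136, -71/20 + 3*sqrt(89)/20)}

Compute a lex Gröbner basis by Buchberger's algorithm.
f_1 = -6*a*b - 11*a - b - 36, LT = a*b.
f_2 = 2*a*b - 2*a - 5*b**2 - b + 138, LT = a*b.

S(f_1,f_2): lcm = a*b. S = 17/6*a + 5/2*b**2 + 2/3*b - 63.
  leading term a: no divisor's leading term divides it; move 17/6*a to the remainder.
  leading term b**2: no divisor's leading term divides it; move 5/2*b**2 to the remainder.
  leading term b: no divisor's leading term divides it; move 2/3*b to the remainder.
  leading term 1: no divisor's leading term divides it; move -63 to the remainder.
  remainder 17/6*a + 5/2*b**2 + 2/3*b - 63 ≠ 0; add h_3 = 17/6*a + 5/2*b**2 + 2/3*b - 63 to the basis.

S(f_1,h_3): lcm = a*b. S = 11/6*a - 15/17*b**3 - 4/17*b**2 + 2285/102*b + 6.
  leading term a: subtract (11/17)·h_3 from 11/6*a - 15/17*b**3 - 4/17*b**2 + 2285/102*b + 6 → -15/17*b**3 - 63/34*b**2 + 747/34*b + 795/17
  leading term b**3: no divisor's leading term divides it; move -15/17*b**3 to the remainder.
  leading term b**2: no divisor's leading term divides it; move -63/34*b**2 to the remainder.
  leading term b: no divisor's leading term divides it; move 747/34*b to the remainder.
  leading term 1: no divisor's leading term divides it; move 795/17 to the remainder.
  remainder -15/17*b**3 - 63/34*b**2 + 747/34*b + 795/17 ≠ 0; add h_4 = -15/17*b**3 - 63/34*b**2 + 747/34*b + 795/17 to the basis.

The other S-polynomials (S(f_2,h_3), S(f_1,h_4), S(f_2,h_4), S(h_3,h_4)) all reduce to 0 modulo the current basis, so we have a Gröbner basis.
Inter-reduce: drop elements whose leading term is divisible by another's, tail-reduce, and make monic.
Reduced Gröbner basis: {a + 15/17*b**2 + 4/17*b - 378/17, b**3 + 21/10*b**2 - 249/10*b - 53}.

From the last basis element, b**3 + 21/10*b**2 - 249/10*b - 53 = 0, so b takes values in {5, -71/20 - 3*sqrt(89)/20, -71/20 + 3*sqrt(89)/20}. Each choice, substituted upward through the basis, yields the corresponding point(s) of the solution set.
  b = 5: the earlier basis element becomes a + 1 = 0, giving a = -1 — point (-1, 5).
  b = -71/20 - 3*sqrt(89)/20: the earlier basis element becomes a - 1385/136 + 123*sqrt(89)/136 = 0, giving a = 1385/136 - 123*sqrt(89)/136 — point (1385/136 - 123*sqrt(89)/136, -71/20 - 3*sqrt(89)/20).
  b = -71/20 + 3*sqrt(89)/20: the earlier basis element becomes a - 1385/136 - 123*sqrt(89)/136 = 0, giving a = 123*sqrt(89)/136 + 1385/136 — point (123*sqrt(89)/136 + 1385/136, -71/20 + 3*sqrt(89)/20).
Each listed point satisfies every original equation (direct substitution).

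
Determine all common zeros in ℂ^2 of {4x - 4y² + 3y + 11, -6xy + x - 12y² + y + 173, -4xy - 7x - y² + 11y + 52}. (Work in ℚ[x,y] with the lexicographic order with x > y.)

Compute a lex Gröbner basis by Buchberger's algorithm.
f_1 = 4x - 4y² + 3y + 11, LT = x.
f_2 = -6xy + x - 12y² + y + 173, LT = xy.
f_3 = -4xy - 7x - y² + 11y + 52, LT = xy.

S(f_1,f_2): lcm = xy. S = ⅙x - y³ - 5/4y² + 35/12y + 173/6.
  leading term x: subtract (1/24)·f_1 from ⅙x - y³ - 5/4y² + 35/12y + 173/6 → -y³ - 13/12y² + 67/24y + 227/8
  leading term y³: no divisor's leading term divides it; move -y³ to the remainder.
  leading term y²: no divisor's leading term divides it; move -13/12y² to the remainder.
  leading term y: no divisor's leading term divides it; move 67/24y to the remainder.
  leading term 1: no divisor's leading term divides it; move 227/8 to the remainder.
  remainder -y³ - 13/12y² + 67/24y + 227/8 ≠ 0; add h_4 = -y³ - 13/12y² + 67/24y + 227/8 to the basis.

S(f_1,f_3): lcm = xy. S = -7/4x - y³ + ½y² + 11/2y + 13.
  leading term x: subtract (-7/16)·f_1 from -7/4x - y³ + ½y² + 11/2y + 13 → -y³ - 5/4y² + 109/16y + 285/16
  leading term y³: subtract (1)·h_4 from -y³ - 5/4y² + 109/16y + 285/16 → -⅙y² + 193/48y - 169/16
  leading term y²: no divisor's leading term divides it; move -⅙y² to the remainder.
  leading term y: no divisor's leading term divides it; move 193/48y to the remainder.
  leading term 1: no divisor's leading term divides it; move -169/16 to the remainder.
  remainder -⅙y² + 193/48y - 169/16 ≠ 0; add h_5 = -⅙y² + 193/48y - 169/16 to the basis.

S(f_3,h_4): lcm = xy³. S = ⅔xy² + 67/24xy + 227/8x + ¼y⁴ - 11/4y³ - 13y².
  leading term xy²: subtract (⅙y²)·f_1 from ⅔xy² + 67/24xy + 227/8x + ¼y⁴ - 11/4y³ - 13y² → 67/24xy + 227/8x + 11/12y⁴ - 13/4y³ - 89/6y²
  leading term xy: subtract (67/96y)·f_1 from 67/24xy + 227/8x + 11/12y⁴ - 13/4y³ - 89/6y² → 227/8x + 11/12y⁴ - 11/24y³ - 1625/96y² - 737/96y
  leading term x: subtract (227/32)·f_1 from 227/8x + 11/12y⁴ - 11/24y³ - 1625/96y² - 737/96y → 11/12y⁴ - 11/24y³ + 1099/96y² - 695/24y - 2497/32
  leading term y⁴: subtract (-11/12y)·h_4 from 11/12y⁴ - 11/24y³ + 1099/96y² - 695/24y - 2497/32 → -209/144y³ + 2017/144y² - 283/96y - 2497/32
  leading term y³: subtract (209/144)·h_4 from -209/144y³ + 2017/144y² - 283/96y - 2497/32 → 26921/1728y² - 24191/3456y - 137335/1152
  leading term y²: subtract (-26921/288)·h_5 from 26921/1728y² - 24191/3456y - 137335/1152 → 1699663/4608y - 1699663/1536
  leading term y: no divisor's leading term divides it; move 1699663/4608y to the remainder.
  leading term 1: no divisor's leading term divides it; move -1699663/1536 to the remainder.
  remainder 1699663/4608y - 1699663/1536 ≠ 0; add h_6 = 1699663/4608y - 1699663/1536 to the basis.

The other S-polynomials (S(f_2,f_3), S(f_1,h_4), S(f_2,h_4), S(f_1,h_5), S(f_2,h_5), S(f_3,h_5), S(h_4,h_5), S(f_1,h_6), S(f_2,h_6), S(f_3,h_6), S(h_4,h_6), S(h_5,h_6)) all reduce to 0 modulo the current basis, so we have a Gröbner basis.
Inter-reduce: drop elements whose leading term is divisible by another's, tail-reduce, and make monic.
Reduced Gröbner basis: {x - 4, y - 3}.

The lex basis is triangular: the last element involves only y. Solving y - 3 = 0 gives y ∈ {3}; substituting each value into the earlier elements determines the remaining variables.
  y = 3: the earlier basis element becomes x - 4 = 0, giving x = 4 — point (4, 3).

{(4, 3)}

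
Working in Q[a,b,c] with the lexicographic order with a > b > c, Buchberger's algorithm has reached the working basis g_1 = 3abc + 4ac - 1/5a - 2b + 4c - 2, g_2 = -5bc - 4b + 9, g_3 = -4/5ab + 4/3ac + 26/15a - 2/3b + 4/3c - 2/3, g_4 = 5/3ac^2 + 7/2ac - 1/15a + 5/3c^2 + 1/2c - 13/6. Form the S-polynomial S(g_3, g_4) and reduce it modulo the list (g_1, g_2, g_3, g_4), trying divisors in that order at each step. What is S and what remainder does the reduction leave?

S(g_3, g_4) = -21/10abc + 1/25ab - 5/3ac^3 - 13/6ac^2 - 1/6bc^2 - 3/10bc + 13/10b - 5/3c^3 + 5/6c^2; remainder on division = 0.

lcm(LM(g_3), LM(g_4)) = abc^2.
S = (lcm/LT(g_3))·g_3 − (lcm/LT(g_4))·g_4 = -21/10abc + 1/25ab - 5/3ac^3 - 13/6ac^2 - 1/6bc^2 - 3/10bc + 13/10b - 5/3c^3 + 5/6c^2.
Reduce S modulo (g_1, g_2, g_3, g_4) in that order:
  leading term abc: subtract (-7/10)·g_1 from -21/10abc + 1/25ab - 5/3ac^3 - 13/6ac^2 - 1/6bc^2 - 3/10bc + 13/10b - 5/3c^3 + 5/6c^2 → 1/25ab - 5/3ac^3 - 13/6ac^2 + 14/5ac - 7/50a - 1/6bc^2 - 3/10bc - 1/10b - 5/3c^3 + 5/6c^2 + 14/5c - 7/5
  leading term ab: subtract (-1/20)·g_3 from 1/25ab - 5/3ac^3 - 13/6ac^2 + 14/5ac - 7/50a - 1/6bc^2 - 3/10bc - 1/10b - 5/3c^3 + 5/6c^2 + 14/5c - 7/5 → -5/3ac^3 - 13/6ac^2 + 43/15ac - 4/75a - 1/6bc^2 - 3/10bc - 2/15b - 5/3c^3 + 5/6c^2 + 43/15c - 43/30
  leading term ac^3: subtract (-c)·g_4 from -5/3ac^3 - 13/6ac^2 + 43/15ac - 4/75a - 1/6bc^2 - 3/10bc - 2/15b - 5/3c^3 + 5/6c^2 + 43/15c - 43/30 → 4/3ac^2 + 14/5ac - 4/75a - 1/6bc^2 - 3/10bc - 2/15b + 4/3c^2 + 7/10c - 43/30
  leading term ac^2: subtract (4/5)·g_4 from 4/3ac^2 + 14/5ac - 4/75a - 1/6bc^2 - 3/10bc - 2/15b + 4/3c^2 + 7/10c - 43/30 → -1/6bc^2 - 3/10bc - 2/15b + 3/10c + 3/10
  leading term bc^2: subtract (1/30c)·g_2 from -1/6bc^2 - 3/10bc - 2/15b + 3/10c + 3/10 → -1/6bc - 2/15b + 3/10
  leading term bc: subtract (1/30)·g_2 from -1/6bc - 2/15b + 3/10 → 0
The remainder is 0, so this S-polynomial contributes no new basis element.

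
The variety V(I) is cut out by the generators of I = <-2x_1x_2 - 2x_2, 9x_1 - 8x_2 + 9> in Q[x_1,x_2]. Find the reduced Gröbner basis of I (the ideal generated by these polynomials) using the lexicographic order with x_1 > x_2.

G = {x_1 - 8/9x_2 + 1, x_2^2}

f_1 = -2x_1x_2 - 2x_2, LT = x_1x_2.
f_2 = 9x_1 - 8x_2 + 9, LT = x_1.

S(f_1,f_2): lcm = x_1x_2. S = 8/9x_2^2.
  leading term x_2^2: no divisor's leading term divides it; move 8/9x_2^2 to the remainder.
  remainder 8/9x_2^2 ≠ 0; add g_3 = 8/9x_2^2 to the basis.

S(f_1,g_3): lcm = x_1x_2^2. S = x_2^2.
  leading term x_2^2: subtract (9/8)·g_3 from x_2^2 → 0
  remainder 0.

S(f_2,g_3): leading monomials are coprime, so the S-polynomial reduces to 0 (Buchberger's first criterion).
Every S-polynomial of the final basis reduces to 0, so we have a Gröbner basis.
Inter-reduce: drop elements whose leading term is divisible by another's, tail-reduce, and make monic.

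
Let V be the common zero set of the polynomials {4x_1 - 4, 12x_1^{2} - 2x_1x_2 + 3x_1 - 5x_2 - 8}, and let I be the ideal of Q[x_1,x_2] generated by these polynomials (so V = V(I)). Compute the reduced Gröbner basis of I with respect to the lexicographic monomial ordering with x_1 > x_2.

f_1 = 4x_1 - 4, LT = x_1.
f_2 = 12x_1^{2} - 2x_1x_2 + 3x_1 - 5x_2 - 8, LT = x_1^{2}.

S(f_1,f_2): lcm = x_1^{2}. S = \tfrac{1}{6}x_1x_2 - \tfrac{5}{4}x_1 + \tfrac{5}{12}x_2 + \tfrac{2}{3}.
  leading term x_1x_2: subtract (\tfrac{1}{24}x_2)·f_1 from \tfrac{1}{6}x_1x_2 - \tfrac{5}{4}x_1 + \tfrac{5}{12}x_2 + \tfrac{2}{3} → -\tfrac{5}{4}x_1 + \tfrac{7}{12}x_2 + \tfrac{2}{3}
  leading term x_1: subtract (-\tfrac{5}{16})·f_1 from -\tfrac{5}{4}x_1 + \tfrac{7}{12}x_2 + \tfrac{2}{3} → \tfrac{7}{12}x_2 - \tfrac{7}{12}
  leading term x_2: no divisor's leading term divides it; move \tfrac{7}{12}x_2 to the remainder.
  leading term 1: no divisor's leading term divides it; move -\tfrac{7}{12} to the remainder.
  remainder \tfrac{7}{12}x_2 - \tfrac{7}{12} ≠ 0; add g_3 = \tfrac{7}{12}x_2 - \tfrac{7}{12} to the basis.

S(f_1,g_3): leading monomials are coprime, so the S-polynomial reduces to 0 (Buchberger's first criterion).
S(f_2,g_3): leading monomials are coprime, so the S-polynomial reduces to 0 (Buchberger's first criterion).
Every S-polynomial of the final basis reduces to 0, so we have a Gröbner basis.
Inter-reduce: drop elements whose leading term is divisible by another's, tail-reduce, and make monic.

G = {x_1 - 1, x_2 - 1}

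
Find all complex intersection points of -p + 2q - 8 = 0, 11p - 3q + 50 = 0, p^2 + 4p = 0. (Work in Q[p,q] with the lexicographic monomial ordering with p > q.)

Compute a lex Gröbner basis by Buchberger's algorithm.
f_1 = -p + 2q - 8, LT = p.
f_2 = 11p - 3q + 50, LT = p.
f_3 = p^2 + 4p, LT = p^2.

S(f_1,f_2): lcm = p. S = -19/11q + 38/11.
  leading term q: no divisor's leading term divides it; move -19/11q to the remainder.
  leading term 1: no divisor's leading term divides it; move 38/11 to the remainder.
  remainder -19/11q + 38/11 ≠ 0; add h_4 = -19/11q + 38/11 to the basis.

S(f_1,f_3): lcm = p^2. S = -2pq + 4p.
  leading term pq: subtract (2q)·f_1 from -2pq + 4p → 4p - 4q^2 + 16q
  leading term p: subtract (-4)·f_1 from 4p - 4q^2 + 16q → -4q^2 + 24q - 32
  leading term q^2: subtract (44/19q)·h_4 from -4q^2 + 24q - 32 → 16q - 32
  leading term q: subtract (-176/19)·h_4 from 16q - 32 → 0
  remainder 0.

S(f_2,f_3): lcm = p^2. S = -3/11pq + 6/11p.
  leading term pq: subtract (3/11q)·f_1 from -3/11pq + 6/11p → 6/11p - 6/11q^2 + 24/11q
  leading term p: subtract (-6/11)·f_1 from 6/11p - 6/11q^2 + 24/11q → -6/11q^2 + 36/11q - 48/11
  leading term q^2: subtract (6/19q)·h_4 from -6/11q^2 + 36/11q - 48/11 → 24/11q - 48/11
  leading term q: subtract (-24/19)·h_4 from 24/11q - 48/11 → 0
  remainder 0.

S(f_1,h_4): leading monomials are coprime, so the S-polynomial reduces to 0 (Buchberger's first criterion).
S(f_2,h_4): leading monomials are coprime, so the S-polynomial reduces to 0 (Buchberger's first criterion).
S(f_3,h_4): leading monomials are coprime, so the S-polynomial reduces to 0 (Buchberger's first criterion).
Every S-polynomial of the final basis reduces to 0, so we have a Gröbner basis.
Inter-reduce: drop elements whose leading term is divisible by another's, tail-reduce, and make monic.
Reduced Gröbner basis: {p + 4, q - 2}.

Elimination: the polynomial q - 2 lies in the elimination ideal for q, so q ∈ {2}. For each such q, the remaining basis elements (now univariate) give the rest of the solution.
  q = 2: the earlier basis element becomes p + 4 = 0, giving p = -4 — point (-4, 2).
Substituting each solution back into the original system confirms all equations vanish.

{(-4, 2)}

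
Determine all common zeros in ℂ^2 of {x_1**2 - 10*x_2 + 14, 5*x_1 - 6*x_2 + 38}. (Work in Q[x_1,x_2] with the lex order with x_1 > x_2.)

{(-4, 3), (37/3, 299/18)}

Compute a lex Gröbner basis by Buchberger's algorithm.
f_1 = x_1**2 - 10*x_2 + 14, LT = x_1**2.
f_2 = 5*x_1 - 6*x_2 + 38, LT = x_1.

S(f_1,f_2): lcm = x_1**2. S = 6/5*x_1*x_2 - 38/5*x_1 - 10*x_2 + 14.
  leading term x_1*x_2: subtract (6/25*x_2)·f_2 from 6/5*x_1*x_2 - 38/5*x_1 - 10*x_2 + 14 → -38/5*x_1 + 36/25*x_2**2 - 478/25*x_2 + 14
  leading term x_1: subtract (-38/25)·f_2 from -38/5*x_1 + 36/25*x_2**2 - 478/25*x_2 + 14 → 36/25*x_2**2 - 706/25*x_2 + 1794/25
  leading term x_2**2: no divisor's leading term divides it; move 36/25*x_2**2 to the remainder.
  leading term x_2: no divisor's leading term divides it; move -706/25*x_2 to the remainder.
  leading term 1: no divisor's leading term divides it; move 1794/25 to the remainder.
  remainder 36/25*x_2**2 - 706/25*x_2 + 1794/25 ≠ 0; add h_3 = 36/25*x_2**2 - 706/25*x_2 + 1794/25 to the basis.

The other S-polynomials (S(f_1,h_3), S(f_2,h_3)) all reduce to 0 modulo the current basis, so we have a Gröbner basis.
Inter-reduce: drop elements whose leading term is divisible by another's, tail-reduce, and make monic.
Reduced Gröbner basis: {x_1 - 6/5*x_2 + 38/5, x_2**2 - 353/18*x_2 + 299/6}.

Elimination: the polynomial x_2**2 - 353/18*x_2 + 299/6 lies in the elimination ideal for x_2, so x_2 ∈ {3, 299/18}. For each such x_2, the remaining basis elements (now univariate) give the rest of the solution.
  x_2 = 3: the earlier basis element becomes x_1 + 4 = 0, giving x_1 = -4 — point (-4, 3).
  x_2 = 299/18: the earlier basis element becomes x_1 - 37/3 = 0, giving x_1 = 37/3 — point (37/3, 299/18).
Check: every point annihilates each of the original generators.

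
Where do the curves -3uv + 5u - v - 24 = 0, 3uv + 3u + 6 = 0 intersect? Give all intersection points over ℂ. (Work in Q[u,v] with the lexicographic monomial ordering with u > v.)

{(1/8, -17), (2, -2)}

Compute a lex Gröbner basis by Buchberger's algorithm.
f_1 = -3uv + 5u - v - 24, LT = uv.
f_2 = 3uv + 3u + 6, LT = uv.

S(f_1,f_2): lcm = uv. S = -8/3u + 1/3v + 6.
  reduce S modulo (f_1, f_2):
  remainder -8/3u + 1/3v + 6 ≠ 0; add h_3 = -8/3u + 1/3v + 6 to the basis.

S(f_1,h_3): lcm = uv. S = -5/3u + 1/8v^2 + 31/12v + 8.
  reduce S modulo (f_1, f_2, h_3):
  remainder 1/8v^2 + 19/8v + 17/4 ≠ 0; add h_4 = 1/8v^2 + 19/8v + 17/4 to the basis.

The other S-polynomials (S(f_2,h_3), S(f_1,h_4), S(f_2,h_4), S(h_3,h_4)) all reduce to 0 modulo the current basis, so we have a Gröbner basis.
Inter-reduce: drop elements whose leading term is divisible by another's, tail-reduce, and make monic.
Reduced Gröbner basis: {u - 1/8v - 9/4, v^2 + 19v + 34}.

Since the basis is lex-ordered, v^2 + 19v + 34 is univariate in v. Its roots are {-17, -2}. Back-substituting each root into the other basis elements fixes the other coordinates.
  v = -17: the earlier basis element becomes u - 1/8 = 0, giving u = 1/8 — point (1/8, -17).
  v = -2: the earlier basis element becomes u - 2 = 0, giving u = 2 — point (2, -2).
Zero-dimensionality of the ideal guarantees finitely many solutions over ℂ.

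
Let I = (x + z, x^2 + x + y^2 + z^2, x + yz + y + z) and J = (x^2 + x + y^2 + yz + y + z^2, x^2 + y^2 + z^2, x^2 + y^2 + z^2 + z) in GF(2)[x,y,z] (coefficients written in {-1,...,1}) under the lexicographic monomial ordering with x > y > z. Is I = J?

For a fixed monomial order, each ideal has a unique reduced Gröbner basis; comparing bases decides equality.
Buchberger on the first generating set:
f_1 = x + z, LT = x.
f_2 = x^2 + x + y^2 + z^2, LT = x^2.
f_3 = x + yz + y + z, LT = x.

S(f_1,f_2): lcm = x^2. S = xz + x + y^2 + z^2.
  leading term xz: subtract (z)·f_1 from xz + x + y^2 + z^2 → x + y^2
  leading term x: subtract (1)·f_1 from x + y^2 → y^2 + z
  leading term y^2: no divisor's leading term divides it; move y^2 to the remainder.
  leading term z: no divisor's leading term divides it; move z to the remainder.
  remainder y^2 + z ≠ 0; add g_4 = y^2 + z to the basis.

S(f_1,f_3): lcm = x. S = yz + y.
  leading term yz: no divisor's leading term divides it; move yz to the remainder.
  leading term y: no divisor's leading term divides it; move y to the remainder.
  remainder yz + y ≠ 0; add g_5 = yz + y to the basis.

S(g_4,g_5): lcm = y^2z. S = y^2 + z^2.
  leading term y^2: subtract (1)·g_4 from y^2 + z^2 → z^2 + z
  leading term z^2: no divisor's leading term divides it; move z^2 to the remainder.
  leading term z: no divisor's leading term divides it; move z to the remainder.
  remainder z^2 + z ≠ 0; add g_6 = z^2 + z to the basis.

The other S-polynomials (S(f_2,f_3), S(f_1,g_4), S(f_2,g_4), S(f_3,g_4), S(f_1,g_5), S(f_2,g_5), S(f_3,g_5), S(f_1,g_6), S(f_2,g_6), S(f_3,g_6), S(g_4,g_6), S(g_5,g_6)) all reduce to 0 modulo the current basis, so we have a Gröbner basis.
Inter-reduce: drop elements whose leading term is divisible by another's, tail-reduce, and make monic.
Reduced Gröbner basis: {x + z, y^2 + z, yz + y, z^2 + z}.

Buchberger on the second generating set:
h_1 = x^2 + x + y^2 + yz + y + z^2, LT = x^2.
h_2 = x^2 + y^2 + z^2, LT = x^2.
h_3 = x^2 + y^2 + z^2 + z, LT = x^2.

S(h_1,h_2): lcm = x^2. S = x + yz + y.
  leading term x: no divisor's leading term divides it; move x to the remainder.
  leading term yz: no divisor's leading term divides it; move yz to the remainder.
  leading term y: no divisor's leading term divides it; move y to the remainder.
  remainder x + yz + y ≠ 0; add k_4 = x + yz + y to the basis.

S(h_1,h_3): lcm = x^2. S = x + yz + y + z.
  leading term x: subtract (1)·k_4 from x + yz + y + z → z
  leading term z: no divisor's leading term divides it; move z to the remainder.
  remainder z ≠ 0; add k_5 = z to the basis.

The other S-polynomials (S(h_2,h_3), S(h_1,k_4), S(h_2,k_4), S(h_3,k_4), S(h_1,k_5), S(h_2,k_5), S(h_3,k_5), S(k_4,k_5)) all reduce to 0 modulo the current basis, so we have a Gröbner basis.
Inter-reduce: drop elements whose leading term is divisible by another's, tail-reduce, and make monic.
Reduced Gröbner basis: {x + y, z}.

Since the reduced bases disagree, the two ideals are not the same.

No, the ideals differ.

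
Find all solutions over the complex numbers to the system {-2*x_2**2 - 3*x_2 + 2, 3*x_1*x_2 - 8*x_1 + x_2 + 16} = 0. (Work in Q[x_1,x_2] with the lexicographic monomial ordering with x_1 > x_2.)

{(1, -2), (33/13, 1/2)}

Compute a lex Gröbner basis by Buchberger's algorithm.
f_1 = -2*x_2**2 - 3*x_2 + 2, LT = x_2**2.
f_2 = 3*x_1*x_2 - 8*x_1 + x_2 + 16, LT = x_1*x_2.

S(f_1,f_2): lcm = x_1*x_2**2. S = 25/6*x_1*x_2 - x_1 - 1/3*x_2**2 - 16/3*x_2.
  leading term x_1*x_2: subtract (25/18)·f_2 from 25/6*x_1*x_2 - x_1 - 1/3*x_2**2 - 16/3*x_2 → 91/9*x_1 - 1/3*x_2**2 - 121/18*x_2 - 200/9
  leading term x_1: no divisor's leading term divides it; move 91/9*x_1 to the remainder.
  leading term x_2**2: subtract (1/6)·f_1 from -1/3*x_2**2 - 121/18*x_2 - 200/9 → -56/9*x_2 - 203/9
  leading term x_2: no divisor's leading term divides it; move -56/9*x_2 to the remainder.
  leading term 1: no divisor's leading term divides it; move -203/9 to the remainder.
  remainder 91/9*x_1 - 56/9*x_2 - 203/9 ≠ 0; add h_3 = 91/9*x_1 - 56/9*x_2 - 203/9 to the basis.

The other S-polynomials (S(f_1,h_3), S(f_2,h_3)) all reduce to 0 modulo the current basis, so we have a Gröbner basis.
Inter-reduce: drop elements whose leading term is divisible by another's, tail-reduce, and make monic.
Reduced Gröbner basis: {x_1 - 8/13*x_2 - 29/13, x_2**2 + 3/2*x_2 - 1}.

The lex basis is triangular: the last element involves only x_2. Solving x_2**2 + 3/2*x_2 - 1 = 0 gives x_2 ∈ {-2, 1/2}; substituting each value into the earlier elements determines the remaining variables.
  x_2 = -2: the earlier basis element becomes x_1 - 1 = 0, giving x_1 = 1 — point (1, -2).
  x_2 = 1/2: the earlier basis element becomes x_1 - 33/13 = 0, giving x_1 = 33/13 — point (33/13, 1/2).
Each listed point satisfies every original equation (direct substitution).
Zero-dimensionality of the ideal guarantees finitely many solutions over ℂ.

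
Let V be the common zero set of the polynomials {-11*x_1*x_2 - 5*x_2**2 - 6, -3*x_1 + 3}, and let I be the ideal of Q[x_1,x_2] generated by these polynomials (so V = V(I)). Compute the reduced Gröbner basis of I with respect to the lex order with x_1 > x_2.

Buchberger's algorithm terminates because the ascending chain of leading-term ideals stabilizes.

f_1 = -11*x_1*x_2 - 5*x_2**2 - 6, LT = x_1*x_2.
f_2 = -3*x_1 + 3, LT = x_1.

S(f_1,f_2): lcm = x_1*x_2. S = 5/11*x_2**2 + x_2 + 6/11.
  leading term x_2**2: no divisor's leading term divides it; move 5/11*x_2**2 to the remainder.
  leading term x_2: no divisor's leading term divides it; move x_2 to the remainder.
  leading term 1: no divisor's leading term divides it; move 6/11 to the remainder.
  remainder 5/11*x_2**2 + x_2 + 6/11 ≠ 0; add g_3 = 5/11*x_2**2 + x_2 + 6/11 to the basis.

S(f_1,g_3): lcm = x_1*x_2**2. S = -11/5*x_1*x_2 - 6/5*x_1 + 5/11*x_2**3 + 6/11*x_2.
  leading term x_1*x_2: subtract (1/5)·f_1 from -11/5*x_1*x_2 - 6/5*x_1 + 5/11*x_2**3 + 6/11*x_2 → -6/5*x_1 + 5/11*x_2**3 + x_2**2 + 6/11*x_2 + 6/5
  leading term x_1: subtract (2/5)·f_2 from -6/5*x_1 + 5/11*x_2**3 + x_2**2 + 6/11*x_2 + 6/5 → 5/11*x_2**3 + x_2**2 + 6/11*x_2
  leading term x_2**3: subtract (x_2)·g_3 from 5/11*x_2**3 + x_2**2 + 6/11*x_2 → 0
  remainder 0.

S(f_2,g_3): leading monomials are coprime, so the S-polynomial reduces to 0 (Buchberger's first criterion).
Every S-polynomial of the final basis reduces to 0, so we have a Gröbner basis.
Inter-reduce: drop elements whose leading term is divisible by another's, tail-reduce, and make monic.

G = {x_1 - 1, x_2**2 + 11/5*x_2 + 6/5}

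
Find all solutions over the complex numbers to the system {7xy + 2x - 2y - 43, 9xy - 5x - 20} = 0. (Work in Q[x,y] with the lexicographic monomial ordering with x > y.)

Compute a lex Gröbner basis by Buchberger's algorithm.
f_1 = 7xy + 2x - 2y - 43, LT = xy.
f_2 = 9xy - 5x - 20, LT = xy.

S(f_1,f_2): lcm = xy. S = 53/63x - 2/7y - 247/63.
  leading term x: no divisor's leading term divides it; move 53/63x to the remainder.
  leading term y: no divisor's leading term divides it; move -2/7y to the remainder.
  leading term 1: no divisor's leading term divides it; move -247/63 to the remainder.
  remainder 53/63x - 2/7y - 247/63 ≠ 0; add h_3 = 53/63x - 2/7y - 247/63 to the basis.

S(f_1,h_3): lcm = xy. S = 2/7x + 18/53y^2 + 1623/371y - 43/7.
  leading term x: subtract (18/53)·h_3 from 2/7x + 18/53y^2 + 1623/371y - 43/7 → 18/53y^2 + 237/53y - 255/53
  leading term y^2: no divisor's leading term divides it; move 18/53y^2 to the remainder.
  leading term y: no divisor's leading term divides it; move 237/53y to the remainder.
  leading term 1: no divisor's leading term divides it; move -255/53 to the remainder.
  remainder 18/53y^2 + 237/53y - 255/53 ≠ 0; add h_4 = 18/53y^2 + 237/53y - 255/53 to the basis.

The other S-polynomials (S(f_2,h_3), S(f_1,h_4), S(f_2,h_4), S(h_3,h_4)) all reduce to 0 modulo the current basis, so we have a Gröbner basis.
Inter-reduce: drop elements whose leading term is divisible by another's, tail-reduce, and make monic.
Reduced Gröbner basis: {x - 18/53y - 247/53, y^2 + 79/6y - 85/6}.

The lex basis is triangular: the last element involves only y. Solving y^2 + 79/6y - 85/6 = 0 gives y ∈ {-85/6, 1}; substituting each value into the earlier elements determines the remaining variables.
  y = -85/6: the earlier basis element becomes x + 8/53 = 0, giving x = -8/53 — point (-8/53, -85/6).
  y = 1: the earlier basis element becomes x - 5 = 0, giving x = 5 — point (5, 1).
Substituting each solution back into the original system confirms all equations vanish.

{(-8/53, -85/6), (5, 1)}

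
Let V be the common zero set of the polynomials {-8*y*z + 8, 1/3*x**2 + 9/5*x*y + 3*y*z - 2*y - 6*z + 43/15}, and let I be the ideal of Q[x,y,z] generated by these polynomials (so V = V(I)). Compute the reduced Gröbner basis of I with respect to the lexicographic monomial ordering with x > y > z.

G = {x**2 + 27/5*x*y - 6*y - 18*z + 88/5, y*z - 1}

f_1 = -8*y*z + 8, LT = y*z.
f_2 = 1/3*x**2 + 9/5*x*y + 3*y*z - 2*y - 6*z + 43/15, LT = x**2.

The S-polynomials (S(f_1,f_2)) all reduce to 0 modulo the current basis, so we have a Gröbner basis.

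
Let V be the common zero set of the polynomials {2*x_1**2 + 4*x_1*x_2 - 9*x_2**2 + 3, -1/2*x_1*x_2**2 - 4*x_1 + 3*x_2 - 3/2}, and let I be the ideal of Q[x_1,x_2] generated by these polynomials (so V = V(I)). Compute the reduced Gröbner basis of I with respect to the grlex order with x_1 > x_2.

G = {x_2**4 - 4/3*x_1*x_2 + 5*x_2**2 + 2/3*x_1 + 4/3*x_2 - 8/3, x_1*x_2**2 + 8*x_1 - 6*x_2 + 3, x_1**2 + 2*x_1*x_2 - 9/2*x_2**2 + 3/2}

f_1 = 2*x_1**2 + 4*x_1*x_2 - 9*x_2**2 + 3, LT = x_1**2.
f_2 = -1/2*x_1*x_2**2 - 4*x_1 + 3*x_2 - 3/2, LT = x_1*x_2**2.

S(f_1,f_2): lcm = x_1**2*x_2**2. S = 2*x_1*x_2**3 - 9/2*x_2**4 - 8*x_1**2 + 6*x_1*x_2 + 3/2*x_2**2 - 3*x_1.
  leading term x_1*x_2**3: subtract (-4*x_2)·f_2 from 2*x_1*x_2**3 - 9/2*x_2**4 - 8*x_1**2 + 6*x_1*x_2 + 3/2*x_2**2 - 3*x_1 → -9/2*x_2**4 - 8*x_1**2 - 10*x_1*x_2 + 27/2*x_2**2 - 3*x_1 - 6*x_2
  leading term x_2**4: no divisor's leading term divides it; move -9/2*x_2**4 to the remainder.
  leading term x_1**2: subtract (-4)·f_1 from -8*x_1**2 - 10*x_1*x_2 + 27/2*x_2**2 - 3*x_1 - 6*x_2 → 6*x_1*x_2 - 45/2*x_2**2 - 3*x_1 - 6*x_2 + 12
  leading term x_1*x_2: no divisor's leading term divides it; move 6*x_1*x_2 to the remainder.
  leading term x_2**2: no divisor's leading term divides it; move -45/2*x_2**2 to the remainder.
  leading term x_1: no divisor's leading term divides it; move -3*x_1 to the remainder.
  leading term x_2: no divisor's leading term divides it; move -6*x_2 to the remainder.
  leading term 1: no divisor's leading term divides it; move 12 to the remainder.
  remainder -9/2*x_2**4 + 6*x_1*x_2 - 45/2*x_2**2 - 3*x_1 - 6*x_2 + 12 ≠ 0; add g_3 = -9/2*x_2**4 + 6*x_1*x_2 - 45/2*x_2**2 - 3*x_1 - 6*x_2 + 12 to the basis.

S(f_1,g_3): leading monomials are coprime, so the S-polynomial reduces to 0 (Buchberger's first criterion).
S(f_2,g_3): lcm = x_1*x_2**4. S = 4/3*x_1**2*x_2 + 3*x_1*x_2**2 - 6*x_2**3 - 2/3*x_1**2 - 4/3*x_1*x_2 + 3*x_2**2 + 8/3*x_1.
  leading term x_1**2*x_2: subtract (2/3*x_2)·f_1 from 4/3*x_1**2*x_2 + 3*x_1*x_2**2 - 6*x_2**3 - 2/3*x_1**2 - 4/3*x_1*x_2 + 3*x_2**2 + 8/3*x_1 → 1/3*x_1*x_2**2 - 2/3*x_1**2 - 4/3*x_1*x_2 + 3*x_2**2 + 8/3*x_1 - 2*x_2
  leading term x_1*x_2**2: subtract (-2/3)·f_2 from 1/3*x_1*x_2**2 - 2/3*x_1**2 - 4/3*x_1*x_2 + 3*x_2**2 + 8/3*x_1 - 2*x_2 → -2/3*x_1**2 - 4/3*x_1*x_2 + 3*x_2**2 - 1
  leading term x_1**2: subtract (-1/3)·f_1 from -2/3*x_1**2 - 4/3*x_1*x_2 + 3*x_2**2 - 1 → 0
  remainder 0.

Every S-polynomial of the final basis reduces to 0, so we have a Gröbner basis.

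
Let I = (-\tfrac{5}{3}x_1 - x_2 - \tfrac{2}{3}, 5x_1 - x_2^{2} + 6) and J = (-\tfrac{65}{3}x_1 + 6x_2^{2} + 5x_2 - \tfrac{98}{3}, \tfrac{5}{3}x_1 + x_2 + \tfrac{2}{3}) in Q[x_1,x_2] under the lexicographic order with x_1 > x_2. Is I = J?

Yes, the ideals are equal.

Since reduced Gröbner bases are canonical representatives of ideals under a given ordering, it suffices to compute and compare them.
Buchberger on the first generating set:
f_1 = -\tfrac{5}{3}x_1 - x_2 - \tfrac{2}{3}, LT = x_1.
f_2 = 5x_1 - x_2^{2} + 6, LT = x_1.

S(f_1,f_2): lcm = x_1. S = \tfrac{1}{5}x_2^{2} + \tfrac{3}{5}x_2 - \tfrac{4}{5}.
  reduce S modulo (f_1, f_2):
  remainder \tfrac{1}{5}x_2^{2} + \tfrac{3}{5}x_2 - \tfrac{4}{5} ≠ 0; add g_3 = \tfrac{1}{5}x_2^{2} + \tfrac{3}{5}x_2 - \tfrac{4}{5} to the basis.

The other S-polynomials (S(f_1,g_3), S(f_2,g_3)) all reduce to 0 modulo the current basis, so we have a Gröbner basis.
Inter-reduce: drop elements whose leading term is divisible by another's, tail-reduce, and make monic.
Reduced Gröbner basis: {x_1 + \tfrac{3}{5}x_2 + \tfrac{2}{5}, x_2^{2} + 3x_2 - 4}.

Buchberger on the second generating set:
h_1 = -\tfrac{65}{3}x_1 + 6x_2^{2} + 5x_2 - \tfrac{98}{3}, LT = x_1.
h_2 = \tfrac{5}{3}x_1 + x_2 + \tfrac{2}{3}, LT = x_1.

S(h_1,h_2): lcm = x_1. S = -\tfrac{18}{65}x_2^{2} - \tfrac{54}{65}x_2 + \tfrac{72}{65}.
  reduce S modulo (h_1, h_2):
  remainder -\tfrac{18}{65}x_2^{2} - \tfrac{54}{65}x_2 + \tfrac{72}{65} ≠ 0; add k_3 = -\tfrac{18}{65}x_2^{2} - \tfrac{54}{65}x_2 + \tfrac{72}{65} to the basis.

The other S-polynomials (S(h_1,k_3), S(h_2,k_3)) all reduce to 0 modulo the current basis, so we have a Gröbner basis.
Inter-reduce: drop elements whose leading term is divisible by another's, tail-reduce, and make monic.
Reduced Gröbner basis: {x_1 + \tfrac{3}{5}x_2 + \tfrac{2}{5}, x_2^{2} + 3x_2 - 4}.

The two bases agree; hence the ideals are identical.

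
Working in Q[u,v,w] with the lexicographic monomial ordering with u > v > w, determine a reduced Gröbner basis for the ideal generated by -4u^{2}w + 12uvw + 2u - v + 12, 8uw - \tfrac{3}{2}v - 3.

The reduced Gröbner basis is the canonical form of the ideal for this ordering.

f_1 = -4u^{2}w + 12uvw + 2u - v + 12, LT = u^{2}w.
f_2 = 8uw - \tfrac{3}{2}v - 3, LT = uw.

S(f_1,f_2): lcm = u^{2}w. S = -3uvw + \tfrac{3}{16}uv - \tfrac{1}{8}u + \tfrac{1}{4}v - 3.
  leading term uvw: subtract (-\tfrac{3}{8}v)·f_2 from -3uvw + \tfrac{3}{16}uv - \tfrac{1}{8}u + \tfrac{1}{4}v - 3 → \tfrac{3}{16}uv - \tfrac{1}{8}u - \tfrac{9}{16}v^{2} - \tfrac{7}{8}v - 3
  leading term uv: no divisor's leading term divides it; move \tfrac{3}{16}uv to the remainder.
  leading term u: no divisor's leading term divides it; move -\tfrac{1}{8}u to the remainder.
  leading term v^{2}: no divisor's leading term divides it; move -\tfrac{9}{16}v^{2} to the remainder.
  leading term v: no divisor's leading term divides it; move -\tfrac{7}{8}v to the remainder.
  leading term 1: no divisor's leading term divides it; move -3 to the remainder.
  remainder \tfrac{3}{16}uv - \tfrac{1}{8}u - \tfrac{9}{16}v^{2} - \tfrac{7}{8}v - 3 ≠ 0; add g_3 = \tfrac{3}{16}uv - \tfrac{1}{8}u - \tfrac{9}{16}v^{2} - \tfrac{7}{8}v - 3 to the basis.

S(f_2,g_3): lcm = uvw. S = \tfrac{2}{3}uw + 3v^{2}w - \tfrac{3}{16}v^{2} + \tfrac{14}{3}vw - \tfrac{3}{8}v + 16w.
  leading term uw: subtract (\tfrac{1}{12})·f_2 from \tfrac{2}{3}uw + 3v^{2}w - \tfrac{3}{16}v^{2} + \tfrac{14}{3}vw - \tfrac{3}{8}v + 16w → 3v^{2}w - \tfrac{3}{16}v^{2} + \tfrac{14}{3}vw - \tfrac{1}{4}v + 16w + \tfrac{1}{4}
  leading term v^{2}w: no divisor's leading term divides it; move 3v^{2}w to the remainder.
  leading term v^{2}: no divisor's leading term divides it; move -\tfrac{3}{16}v^{2} to the remainder.
  leading term vw: no divisor's leading term divides it; move \tfrac{14}{3}vw to the remainder.
  leading term v: no divisor's leading term divides it; move -\tfrac{1}{4}v to the remainder.
  leading term w: no divisor's leading term divides it; move 16w to the remainder.
  leading term 1: no divisor's leading term divides it; move \tfrac{1}{4} to the remainder.
  remainder 3v^{2}w - \tfrac{3}{16}v^{2} + \tfrac{14}{3}vw - \tfrac{1}{4}v + 16w + \tfrac{1}{4} ≠ 0; add g_4 = 3v^{2}w - \tfrac{3}{16}v^{2} + \tfrac{14}{3}vw - \tfrac{1}{4}v + 16w + \tfrac{1}{4} to the basis.

The other S-polynomials (S(f_1,g_3), S(f_1,g_4), S(f_2,g_4), S(g_3,g_4)) all reduce to 0 modulo the current basis, so we have a Gröbner basis.
Inter-reduce: drop elements whose leading term is divisible by another's, tail-reduce, and make monic.

G = {uv - \tfrac{2}{3}u - 3v^{2} - \tfrac{14}{3}v - 16, uw - \tfrac{3}{16}v - \tfrac{3}{8}, v^{2}w - \tfrac{1}{16}v^{2} + \tfrac{14}{9}vw - \tfrac{1}{12}v + \tfrac{16}{3}w + \tfrac{1}{12}}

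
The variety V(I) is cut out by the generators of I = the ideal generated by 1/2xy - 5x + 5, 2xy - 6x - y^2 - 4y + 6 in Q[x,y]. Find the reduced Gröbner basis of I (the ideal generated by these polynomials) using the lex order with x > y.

f_1 = 1/2xy - 5x + 5, LT = xy.
f_2 = 2xy - 6x - y^2 - 4y + 6, LT = xy.

S(f_1,f_2): lcm = xy. S = -7x + 1/2y^2 + 2y + 7.
  leading term x: no divisor's leading term divides it; move -7x to the remainder.
  leading term y^2: no divisor's leading term divides it; move 1/2y^2 to the remainder.
  leading term y: no divisor's leading term divides it; move 2y to the remainder.
  leading term 1: no divisor's leading term divides it; move 7 to the remainder.
  remainder -7x + 1/2y^2 + 2y + 7 ≠ 0; add g_3 = -7x + 1/2y^2 + 2y + 7 to the basis.

S(f_1,g_3): lcm = xy. S = -10x + 1/14y^3 + 2/7y^2 + y + 10.
  leading term x: subtract (10/7)·g_3 from -10x + 1/14y^3 + 2/7y^2 + y + 10 → 1/14y^3 - 3/7y^2 - 13/7y
  leading term y^3: no divisor's leading term divides it; move 1/14y^3 to the remainder.
  leading term y^2: no divisor's leading term divides it; move -3/7y^2 to the remainder.
  leading term y: no divisor's leading term divides it; move -13/7y to the remainder.
  remainder 1/14y^3 - 3/7y^2 - 13/7y ≠ 0; add g_4 = 1/14y^3 - 3/7y^2 - 13/7y to the basis.

The other S-polynomials (S(f_2,g_3), S(f_1,g_4), S(f_2,g_4), S(g_3,g_4)) all reduce to 0 modulo the current basis, so we have a Gröbner basis.
Inter-reduce: drop elements whose leading term is divisible by another's, tail-reduce, and make monic.

G = {x - 1/14y^2 - 2/7y - 1, y^3 - 6y^2 - 26y}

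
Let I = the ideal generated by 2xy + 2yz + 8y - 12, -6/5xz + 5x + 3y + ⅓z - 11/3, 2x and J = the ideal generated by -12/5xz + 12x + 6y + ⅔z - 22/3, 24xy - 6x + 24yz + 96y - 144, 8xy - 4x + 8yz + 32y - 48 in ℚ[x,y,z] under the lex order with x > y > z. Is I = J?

Yes, the ideals are equal.

Two ideals are equal iff their reduced Gröbner bases coincide (the reduced basis is unique for a fixed ordering).
Buchberger on the first generating set:
f_1 = 2xy + 2yz + 8y - 12, LT = xy.
f_2 = -6/5xz + 5x + 3y + ⅓z - 11/3, LT = xz.
f_3 = 2x, LT = x.

S(f_1,f_2): lcm = xyz. S = 25/6xy + 5/2y² + yz² + 77/18yz - 55/18y - 6z.
  reduce S modulo (f_1, f_2, f_3):
  remainder 5/2y² + yz² + 1/9yz - 355/18y - 6z + 25 ≠ 0; add g_4 = 5/2y² + yz² + 1/9yz - 355/18y - 6z + 25 to the basis.

S(f_1,f_3): lcm = xy. S = yz + 4y - 6.
  reduce S modulo (f_1, f_2, f_3, g_4):
  remainder yz + 4y - 6 ≠ 0; add g_5 = yz + 4y - 6 to the basis.

S(f_2,f_3): lcm = xz. S = -25/6x - 5/2y - 5/18z + 55/18.
  reduce S modulo (f_1, f_2, f_3, g_4, g_5):
  remainder -5/2y - 5/18z + 55/18 ≠ 0; add g_6 = -5/2y - 5/18z + 55/18 to the basis.

S(g_5,g_6): lcm = yz. S = 4y - 1/9z² + 11/9z - 6.
  reduce S modulo (f_1, f_2, f_3, g_4, g_5, g_6):
  remainder -1/9z² + 7/9z - 10/9 ≠ 0; add g_7 = -1/9z² + 7/9z - 10/9 to the basis.

The other S-polynomials (S(f_1,g_4), S(f_2,g_4), S(f_3,g_4), S(f_1,g_5), S(f_2,g_5), S(f_3,g_5), S(g_4,g_5), S(f_1,g_6), S(f_2,g_6), S(f_3,g_6), S(g_4,g_6), S(f_1,g_7), S(f_2,g_7), S(f_3,g_7), S(g_4,g_7), S(g_5,g_7), S(g_6,g_7)) all reduce to 0 modulo the current basis, so we have a Gröbner basis.
Inter-reduce: drop elements whose leading term is divisible by another's, tail-reduce, and make monic.
Reduced Gröbner basis: {x, y + 1/9z - 11/9, z² - 7z + 10}.

Buchberger on the second generating set:
h_1 = -12/5xz + 12x + 6y + ⅔z - 22/3, LT = xz.
h_2 = 24xy - 6x + 24yz + 96y - 144, LT = xy.
h_3 = 8xy - 4x + 8yz + 32y - 48, LT = xy.

S(h_1,h_2): lcm = xyz. S = -5xy + ¼xz - 5/2y² - yz² - 77/18yz + 55/18y + 6z.
  reduce S modulo (h_1, h_2, h_3):
  remainder -5/2y² - yz² + 13/18yz + 1705/72y + 437/72z - 2215/72 ≠ 0; add k_4 = -5/2y² - yz² + 13/18yz + 1705/72y + 437/72z - 2215/72 to the basis.

S(h_1,h_3): lcm = xyz. S = -5xy + ½xz - 5/2y² - yz² - 77/18yz + 55/18y + 6z.
  reduce S modulo (h_1, h_2, h_3, k_4):
  remainder 5/4x + ⅝y + 5/72z - 55/72 ≠ 0; add k_5 = 5/4x + ⅝y + 5/72z - 55/72 to the basis.

S(h_2,h_3): lcm = xy. S = ¼x.
  reduce S modulo (h_1, h_2, h_3, k_4, k_5):
  remainder -⅛y - 1/72z + 11/72 ≠ 0; add k_6 = -⅛y - 1/72z + 11/72 to the basis.

S(h_3,k_4): lcm = xy². S = -⅖xyz² + 13/45xyz + 323/36xy + 437/180xz - 443/36x + y²z + 4y² - 6y.
  reduce S modulo (h_1, h_2, h_3, k_4, k_5, k_6):
  remainder -1/36z² + 7/36z - 5/18 ≠ 0; add k_7 = -1/36z² + 7/36z - 5/18 to the basis.

The other S-polynomials (S(h_1,k_4), S(h_2,k_4), S(h_1,k_5), S(h_2,k_5), S(h_3,k_5), S(k_4,k_5), S(h_1,k_6), S(h_2,k_6), S(h_3,k_6), S(k_4,k_6), S(k_5,k_6), S(h_1,k_7), S(h_2,k_7), S(h_3,k_7), S(k_4,k_7), S(k_5,k_7), S(k_6,k_7)) all reduce to 0 modulo the current basis, so we have a Gröbner basis.
Inter-reduce: drop elements whose leading term is divisible by another's, tail-reduce, and make monic.
Reduced Gröbner basis: {x, y + 1/9z - 11/9, z² - 7z + 10}.

The two bases agree; hence the ideals are identical.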